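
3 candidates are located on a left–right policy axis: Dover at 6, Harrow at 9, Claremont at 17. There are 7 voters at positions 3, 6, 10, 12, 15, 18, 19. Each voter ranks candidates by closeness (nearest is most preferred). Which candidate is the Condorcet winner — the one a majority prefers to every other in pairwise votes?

Harrow

With single-peaked preferences on a line, the Condorcet winner is the candidate closest to the median voter.
The median voter (position 12) is closest to Harrow at 9.
Check: Harrow vs Dover — voters closer to Harrow: 5 of 7.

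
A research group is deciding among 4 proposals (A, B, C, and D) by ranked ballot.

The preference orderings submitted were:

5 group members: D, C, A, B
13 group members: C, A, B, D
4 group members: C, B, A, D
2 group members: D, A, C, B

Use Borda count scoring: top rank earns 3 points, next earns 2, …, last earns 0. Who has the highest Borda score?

C

Borda scores:
  A: 5·1 + 13·2 + 4·1 + 2·2 = 39
  B: 5·0 + 13·1 + 4·2 + 2·0 = 21
  C: 5·2 + 13·3 + 4·3 + 2·1 = 63
  D: 5·3 + 13·0 + 4·0 + 2·3 = 21
C has the highest total.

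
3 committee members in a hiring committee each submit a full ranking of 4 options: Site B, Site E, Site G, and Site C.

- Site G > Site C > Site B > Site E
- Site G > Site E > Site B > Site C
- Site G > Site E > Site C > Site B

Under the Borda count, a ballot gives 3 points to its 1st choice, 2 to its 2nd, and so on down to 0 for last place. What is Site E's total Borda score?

Borda scores:
  Site B: 1 + 1 + 0 = 2
  Site E: 0 + 2 + 2 = 4
  Site G: 3 + 3 + 3 = 9
  Site C: 2 + 0 + 1 = 3

4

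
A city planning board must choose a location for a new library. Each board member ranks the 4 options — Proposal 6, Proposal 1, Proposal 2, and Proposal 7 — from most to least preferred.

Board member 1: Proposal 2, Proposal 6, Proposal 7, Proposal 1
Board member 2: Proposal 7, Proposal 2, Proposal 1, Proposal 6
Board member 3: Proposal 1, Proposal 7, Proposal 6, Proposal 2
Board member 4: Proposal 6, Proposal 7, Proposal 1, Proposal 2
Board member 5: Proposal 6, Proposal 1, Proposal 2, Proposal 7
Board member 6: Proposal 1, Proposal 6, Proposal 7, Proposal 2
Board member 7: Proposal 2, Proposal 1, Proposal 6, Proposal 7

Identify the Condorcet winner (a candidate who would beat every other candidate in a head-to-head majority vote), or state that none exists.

Proposal 1

Head-to-head results (7 voters total):
Proposal 6 vs Proposal 1: Proposal 1 wins 4–3.
Proposal 6 vs Proposal 2: Proposal 6 wins 4–3.
Proposal 6 vs Proposal 7: Proposal 6 wins 5–2.
Proposal 1 vs Proposal 2: Proposal 1 wins 4–3.
Proposal 1 vs Proposal 7: Proposal 1 wins 4–3.
Proposal 2 vs Proposal 7: Proposal 7 wins 4–3.
Proposal 1 beats each rival — Proposal 6 (4–3), Proposal 2 (4–3), Proposal 7 (4–3) — so Proposal 1 is the Condorcet winner.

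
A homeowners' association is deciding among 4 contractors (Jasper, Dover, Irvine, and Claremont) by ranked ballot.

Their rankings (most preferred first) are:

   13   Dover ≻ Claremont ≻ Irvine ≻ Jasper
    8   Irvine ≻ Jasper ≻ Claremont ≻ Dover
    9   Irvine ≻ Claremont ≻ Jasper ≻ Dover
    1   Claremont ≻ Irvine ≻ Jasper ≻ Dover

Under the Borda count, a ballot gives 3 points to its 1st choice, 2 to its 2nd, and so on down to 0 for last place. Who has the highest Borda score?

Irvine

Borda scores:
  Jasper: 13·0 + 8·2 + 9·1 + 1 = 26
  Dover: 13·3 + 8·0 + 9·0 + 0 = 39
  Irvine: 13·1 + 8·3 + 9·3 + 2 = 66
  Claremont: 13·2 + 8·1 + 9·2 + 3 = 55
Irvine has the highest total.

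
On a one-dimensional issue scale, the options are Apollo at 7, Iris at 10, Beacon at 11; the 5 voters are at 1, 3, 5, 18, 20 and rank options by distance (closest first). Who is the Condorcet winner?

With single-peaked preferences on a line, the Condorcet winner is the candidate closest to the median voter.
The median voter (position 5) is closest to Apollo at 7.
Check: Apollo vs Iris — voters closer to Apollo: 3 of 5.

Apollo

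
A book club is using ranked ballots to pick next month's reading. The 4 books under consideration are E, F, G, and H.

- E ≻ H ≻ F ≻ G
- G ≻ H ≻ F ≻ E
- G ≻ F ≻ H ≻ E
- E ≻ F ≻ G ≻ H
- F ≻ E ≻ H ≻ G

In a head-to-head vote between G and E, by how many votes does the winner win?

Ballots ranking G above E: 2.
Ballots ranking E above G: 3.
E wins 3–2, a margin of 1.

1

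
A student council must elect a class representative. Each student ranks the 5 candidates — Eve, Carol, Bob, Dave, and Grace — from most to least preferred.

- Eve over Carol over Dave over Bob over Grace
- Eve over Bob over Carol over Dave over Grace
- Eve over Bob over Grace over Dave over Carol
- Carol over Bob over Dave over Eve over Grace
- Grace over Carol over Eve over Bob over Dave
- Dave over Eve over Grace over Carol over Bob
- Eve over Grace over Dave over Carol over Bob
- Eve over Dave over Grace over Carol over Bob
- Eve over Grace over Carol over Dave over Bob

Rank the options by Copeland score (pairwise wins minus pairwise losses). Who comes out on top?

Eve

Pairwise results:
  Eve vs Carol: Eve wins 7–2.
  Eve vs Bob: Eve wins 8–1.
  Eve vs Dave: Eve wins 7–2.
  Eve vs Grace: Eve wins 8–1.
  Carol vs Bob: Carol wins 7–2.
  Carol vs Dave: Carol wins 5–4.
  Carol vs Grace: Grace wins 6–3.
  Bob vs Dave: Dave wins 5–4.
  Bob vs Grace: Grace wins 5–4.
  Dave vs Grace: Dave wins 5–4.
Copeland scores (wins − losses):
  Eve: 4 − 0 = 4
  Carol: 2 − 2 = 0
  Bob: 0 − 4 = -4
  Dave: 2 − 2 = 0
  Grace: 2 − 2 = 0
Eve has the best Copeland score.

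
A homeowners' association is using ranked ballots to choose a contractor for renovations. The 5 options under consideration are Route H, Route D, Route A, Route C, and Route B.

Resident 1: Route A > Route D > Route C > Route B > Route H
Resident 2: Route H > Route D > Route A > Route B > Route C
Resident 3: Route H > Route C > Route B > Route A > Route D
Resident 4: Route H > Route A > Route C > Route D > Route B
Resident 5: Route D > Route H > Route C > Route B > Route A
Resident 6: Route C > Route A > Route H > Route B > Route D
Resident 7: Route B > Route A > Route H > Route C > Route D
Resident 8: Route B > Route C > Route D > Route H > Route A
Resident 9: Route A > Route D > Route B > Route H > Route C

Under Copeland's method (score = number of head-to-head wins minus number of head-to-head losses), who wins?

Route H

Pairwise results:
  Route H vs Route D: Route H wins 5–4.
  Route H vs Route A: Route H wins 5–4.
  Route H vs Route C: Route H wins 6–3.
  Route H vs Route B: Route H wins 5–4.
  Route D vs Route A: Route A wins 6–3.
  Route D vs Route C: Route C wins 5–4.
  Route D vs Route B: Route D wins 5–4.
  Route A vs Route C: Route A wins 5–4.
  Route A vs Route B: Route A wins 5–4.
  Route C vs Route B: Route C wins 5–4.
Copeland scores (wins − losses):
  Route H: 4 − 0 = 4
  Route D: 1 − 3 = -2
  Route A: 3 − 1 = 2
  Route C: 2 − 2 = 0
  Route B: 0 − 4 = -4
Route H has the best Copeland score.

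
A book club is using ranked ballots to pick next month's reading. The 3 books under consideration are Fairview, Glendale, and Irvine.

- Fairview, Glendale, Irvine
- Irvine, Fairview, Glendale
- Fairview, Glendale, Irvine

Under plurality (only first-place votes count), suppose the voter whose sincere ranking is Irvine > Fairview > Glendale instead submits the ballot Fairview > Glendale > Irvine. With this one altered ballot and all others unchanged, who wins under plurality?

First-place totals with the altered ballot: Fairview 3, Glendale 0, Irvine 0.
The winner is unchanged: still Fairview.

Fairview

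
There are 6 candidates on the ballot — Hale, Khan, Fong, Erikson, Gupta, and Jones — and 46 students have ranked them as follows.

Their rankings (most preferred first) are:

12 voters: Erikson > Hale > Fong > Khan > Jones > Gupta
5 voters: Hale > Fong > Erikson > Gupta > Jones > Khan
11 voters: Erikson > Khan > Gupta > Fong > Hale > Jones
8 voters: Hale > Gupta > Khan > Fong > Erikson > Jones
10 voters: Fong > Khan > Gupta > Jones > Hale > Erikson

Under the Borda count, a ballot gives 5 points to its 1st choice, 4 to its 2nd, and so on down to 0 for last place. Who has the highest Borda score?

Fong

Borda scores:
  Hale: 12·4 + 5·5 + 11·1 + 8·5 + 10·1 = 134
  Khan: 12·2 + 5·0 + 11·4 + 8·3 + 10·4 = 132
  Fong: 12·3 + 5·4 + 11·2 + 8·2 + 10·5 = 144
  Erikson: 12·5 + 5·3 + 11·5 + 8·1 + 10·0 = 138
  Gupta: 12·0 + 5·2 + 11·3 + 8·4 + 10·3 = 105
  Jones: 12·1 + 5·1 + 11·0 + 8·0 + 10·2 = 37
Fong has the highest total.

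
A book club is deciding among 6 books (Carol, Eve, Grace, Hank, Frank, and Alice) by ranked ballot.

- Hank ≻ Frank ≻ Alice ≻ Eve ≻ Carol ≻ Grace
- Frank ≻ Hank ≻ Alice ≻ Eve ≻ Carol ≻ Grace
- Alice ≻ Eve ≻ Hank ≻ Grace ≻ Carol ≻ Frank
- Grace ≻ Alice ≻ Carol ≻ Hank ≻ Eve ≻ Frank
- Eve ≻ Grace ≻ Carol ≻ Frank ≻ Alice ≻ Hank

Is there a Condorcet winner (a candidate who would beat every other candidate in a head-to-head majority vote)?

No

Head-to-head results (5 voters total):
Carol vs Eve: Eve wins 4–1.
Carol vs Grace: Grace wins 3–2.
Carol vs Hank: Hank wins 3–2.
Carol vs Frank: Carol wins 3–2.
Carol vs Alice: Alice wins 4–1.
Eve vs Grace: Eve wins 4–1.
Eve vs Hank: Hank wins 3–2.
Eve vs Frank: Eve wins 3–2.
Eve vs Alice: Alice wins 4–1.
Grace vs Hank: Hank wins 3–2.
Grace vs Frank: Grace wins 3–2.
Grace vs Alice: Alice wins 3–2.
Hank vs Frank: Hank wins 3–2.
Hank vs Alice: Alice wins 3–2.
Frank vs Alice: Frank wins 3–2.
No candidate beats all others: Carol beats Frank beats Alice beats Carol, a majority cycle.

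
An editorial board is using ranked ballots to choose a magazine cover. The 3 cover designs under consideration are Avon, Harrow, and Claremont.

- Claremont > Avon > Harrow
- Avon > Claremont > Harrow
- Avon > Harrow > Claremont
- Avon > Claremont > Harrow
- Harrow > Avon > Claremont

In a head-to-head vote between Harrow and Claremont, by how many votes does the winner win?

Ballots ranking Harrow above Claremont: 2.
Ballots ranking Claremont above Harrow: 3.
Claremont wins 3–2, a margin of 1.

1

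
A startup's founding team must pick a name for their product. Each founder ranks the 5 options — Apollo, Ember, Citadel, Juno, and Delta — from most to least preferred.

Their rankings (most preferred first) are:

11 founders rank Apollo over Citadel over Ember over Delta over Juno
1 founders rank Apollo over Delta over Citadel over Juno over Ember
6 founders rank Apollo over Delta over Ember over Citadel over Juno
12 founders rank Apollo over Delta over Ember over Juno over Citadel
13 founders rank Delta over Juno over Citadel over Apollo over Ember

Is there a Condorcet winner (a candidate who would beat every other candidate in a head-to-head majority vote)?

Head-to-head results (43 voters total):
Apollo vs Ember: Apollo wins 43–0.
Apollo vs Citadel: Apollo wins 30–13.
Apollo vs Juno: Apollo wins 30–13.
Apollo vs Delta: Apollo wins 30–13.
Ember vs Citadel: Citadel wins 25–18.
Ember vs Juno: Ember wins 29–14.
Ember vs Delta: Delta wins 32–11.
Citadel vs Juno: Juno wins 25–18.
Citadel vs Delta: Delta wins 32–11.
Juno vs Delta: Delta wins 43–0.
Apollo beats each rival — Ember (43–0), Citadel (30–13), Juno (30–13), Delta (30–13) — so Apollo is the Condorcet winner.

Yes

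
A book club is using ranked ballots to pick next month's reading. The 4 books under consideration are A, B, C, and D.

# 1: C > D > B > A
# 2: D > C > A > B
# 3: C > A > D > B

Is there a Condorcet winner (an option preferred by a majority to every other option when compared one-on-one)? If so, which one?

Head-to-head results (3 voters total):
A vs B: A wins 2–1.
A vs C: C wins 3–0.
A vs D: D wins 2–1.
B vs C: C wins 3–0.
B vs D: D wins 3–0.
C vs D: C wins 2–1.
C beats each rival — A (3–0), B (3–0), D (2–1) — so C is the Condorcet winner.

C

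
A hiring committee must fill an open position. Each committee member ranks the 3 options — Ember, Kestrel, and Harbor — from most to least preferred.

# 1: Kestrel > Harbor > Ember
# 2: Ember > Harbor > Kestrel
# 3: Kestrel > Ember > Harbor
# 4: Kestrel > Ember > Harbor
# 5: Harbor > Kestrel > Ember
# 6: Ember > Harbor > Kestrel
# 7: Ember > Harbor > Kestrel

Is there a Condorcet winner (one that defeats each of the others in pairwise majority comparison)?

No

Head-to-head results (7 voters total):
Ember vs Kestrel: Kestrel wins 4–3.
Ember vs Harbor: Ember wins 5–2.
Kestrel vs Harbor: Harbor wins 4–3.
No candidate beats all others: Ember beats Harbor beats Kestrel beats Ember, a majority cycle.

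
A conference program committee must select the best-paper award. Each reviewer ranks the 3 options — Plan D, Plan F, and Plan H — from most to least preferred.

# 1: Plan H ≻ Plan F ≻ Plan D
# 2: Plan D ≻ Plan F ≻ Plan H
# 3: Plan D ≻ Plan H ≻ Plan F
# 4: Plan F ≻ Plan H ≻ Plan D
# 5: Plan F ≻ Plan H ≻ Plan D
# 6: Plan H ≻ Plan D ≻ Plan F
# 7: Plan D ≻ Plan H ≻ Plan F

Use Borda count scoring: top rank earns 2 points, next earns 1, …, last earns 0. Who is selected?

Plan H

Borda scores:
  Plan D: 0 + 2 + 2 + 0 + 0 + 1 + 2 = 7
  Plan F: 1 + 1 + 0 + 2 + 2 + 0 + 0 = 6
  Plan H: 2 + 0 + 1 + 1 + 1 + 2 + 1 = 8
Plan H has the highest total.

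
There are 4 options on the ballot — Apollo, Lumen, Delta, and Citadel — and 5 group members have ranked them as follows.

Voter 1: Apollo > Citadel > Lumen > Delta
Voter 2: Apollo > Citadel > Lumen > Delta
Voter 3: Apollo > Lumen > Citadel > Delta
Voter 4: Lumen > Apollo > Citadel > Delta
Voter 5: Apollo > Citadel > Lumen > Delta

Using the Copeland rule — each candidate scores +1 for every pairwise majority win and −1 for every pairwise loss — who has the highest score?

Pairwise results:
  Apollo vs Lumen: Apollo wins 4–1.
  Apollo vs Delta: Apollo wins 5–0.
  Apollo vs Citadel: Apollo wins 5–0.
  Lumen vs Delta: Lumen wins 5–0.
  Lumen vs Citadel: Citadel wins 3–2.
  Delta vs Citadel: Citadel wins 5–0.
Copeland scores (wins − losses):
  Apollo: 3 − 0 = 3
  Lumen: 1 − 2 = -1
  Delta: 0 − 3 = -3
  Citadel: 2 − 1 = 1
Apollo has the best Copeland score.

Apollo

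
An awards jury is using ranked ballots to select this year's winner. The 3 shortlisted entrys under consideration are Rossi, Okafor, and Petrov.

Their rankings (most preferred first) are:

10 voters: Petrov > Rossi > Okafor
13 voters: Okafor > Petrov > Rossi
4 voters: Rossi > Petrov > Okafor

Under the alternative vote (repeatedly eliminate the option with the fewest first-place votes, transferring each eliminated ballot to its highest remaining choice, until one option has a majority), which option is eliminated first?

Round 1: Okafor 13, Petrov 10, Rossi 4. Rossi has the fewest and is eliminated.
Round 2: Petrov 14, Okafor 13. Petrov has a majority.

Rossi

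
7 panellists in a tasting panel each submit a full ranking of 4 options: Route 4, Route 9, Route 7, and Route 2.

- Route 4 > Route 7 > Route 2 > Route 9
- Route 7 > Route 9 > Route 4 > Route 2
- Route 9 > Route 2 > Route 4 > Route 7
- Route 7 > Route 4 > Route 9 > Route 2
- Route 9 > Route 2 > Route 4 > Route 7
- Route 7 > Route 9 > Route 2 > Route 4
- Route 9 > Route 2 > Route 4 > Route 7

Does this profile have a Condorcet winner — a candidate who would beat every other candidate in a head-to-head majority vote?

No

Head-to-head results (7 voters total):
Route 4 vs Route 9: Route 9 wins 5–2.
Route 4 vs Route 7: Route 4 wins 4–3.
Route 4 vs Route 2: Route 2 wins 4–3.
Route 9 vs Route 7: Route 7 wins 4–3.
Route 9 vs Route 2: Route 9 wins 6–1.
Route 7 vs Route 2: Route 7 wins 4–3.
No candidate beats all others: Route 4 beats Route 7 beats Route 9 beats Route 4, a majority cycle.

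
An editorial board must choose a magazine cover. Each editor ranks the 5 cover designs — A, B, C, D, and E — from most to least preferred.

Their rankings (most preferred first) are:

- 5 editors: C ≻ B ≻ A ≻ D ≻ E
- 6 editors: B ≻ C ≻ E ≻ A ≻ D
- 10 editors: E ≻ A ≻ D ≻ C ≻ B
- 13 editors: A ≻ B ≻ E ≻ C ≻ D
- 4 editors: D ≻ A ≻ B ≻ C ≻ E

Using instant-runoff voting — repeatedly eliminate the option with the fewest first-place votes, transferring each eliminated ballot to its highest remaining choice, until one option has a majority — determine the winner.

Round 1: A 13, E 10, B 6, C 5, D 4. D has the fewest and is eliminated.
Round 2: A 17, E 10, B 6, C 5. C has the fewest and is eliminated.
Round 3: A 17, B 11, E 10. E has the fewest and is eliminated.
Round 4: A 27, B 11. A has a majority.

A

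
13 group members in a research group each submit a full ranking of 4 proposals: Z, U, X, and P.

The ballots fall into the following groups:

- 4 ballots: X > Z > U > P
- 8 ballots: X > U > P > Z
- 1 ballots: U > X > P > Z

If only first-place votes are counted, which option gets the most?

X

First-place vote totals:
  Z: 0
  U: 1
  X: 12
  P: 0
X has the most first-place votes.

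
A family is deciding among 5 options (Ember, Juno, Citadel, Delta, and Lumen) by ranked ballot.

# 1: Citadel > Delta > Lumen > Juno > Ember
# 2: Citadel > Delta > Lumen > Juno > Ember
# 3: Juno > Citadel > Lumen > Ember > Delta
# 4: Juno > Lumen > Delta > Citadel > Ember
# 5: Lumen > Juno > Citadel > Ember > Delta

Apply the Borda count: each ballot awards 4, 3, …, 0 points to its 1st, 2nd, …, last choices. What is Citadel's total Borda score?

Borda scores:
  Ember: 0 + 0 + 1 + 0 + 1 = 2
  Juno: 1 + 1 + 4 + 4 + 3 = 13
  Citadel: 4 + 4 + 3 + 1 + 2 = 14
  Delta: 3 + 3 + 0 + 2 + 0 = 8
  Lumen: 2 + 2 + 2 + 3 + 4 = 13

14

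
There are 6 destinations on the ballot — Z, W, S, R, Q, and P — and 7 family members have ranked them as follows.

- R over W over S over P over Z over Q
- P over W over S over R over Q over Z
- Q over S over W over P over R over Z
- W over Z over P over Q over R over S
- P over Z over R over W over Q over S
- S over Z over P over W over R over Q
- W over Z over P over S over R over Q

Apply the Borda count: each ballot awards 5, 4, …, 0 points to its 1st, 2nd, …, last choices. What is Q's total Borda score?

Borda scores:
  Z: 1 + 0 + 0 + 4 + 4 + 4 + 4 = 17
  W: 4 + 4 + 3 + 5 + 2 + 2 + 5 = 25
  S: 3 + 3 + 4 + 0 + 0 + 5 + 2 = 17
  R: 5 + 2 + 1 + 1 + 3 + 1 + 1 = 14
  Q: 0 + 1 + 5 + 2 + 1 + 0 + 0 = 9
  P: 2 + 5 + 2 + 3 + 5 + 3 + 3 = 23

9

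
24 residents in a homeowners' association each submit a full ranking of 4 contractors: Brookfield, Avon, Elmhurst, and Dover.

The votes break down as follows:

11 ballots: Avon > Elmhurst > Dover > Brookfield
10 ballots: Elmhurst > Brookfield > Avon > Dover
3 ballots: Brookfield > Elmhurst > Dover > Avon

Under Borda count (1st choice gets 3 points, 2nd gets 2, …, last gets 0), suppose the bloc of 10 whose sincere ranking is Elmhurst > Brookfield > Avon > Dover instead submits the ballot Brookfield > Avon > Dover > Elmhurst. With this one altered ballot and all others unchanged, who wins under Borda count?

Borda totals with the altered ballot: Brookfield 39, Avon 53, Elmhurst 28, Dover 24.
The switch changes the winner from Elmhurst to Avon.

Avon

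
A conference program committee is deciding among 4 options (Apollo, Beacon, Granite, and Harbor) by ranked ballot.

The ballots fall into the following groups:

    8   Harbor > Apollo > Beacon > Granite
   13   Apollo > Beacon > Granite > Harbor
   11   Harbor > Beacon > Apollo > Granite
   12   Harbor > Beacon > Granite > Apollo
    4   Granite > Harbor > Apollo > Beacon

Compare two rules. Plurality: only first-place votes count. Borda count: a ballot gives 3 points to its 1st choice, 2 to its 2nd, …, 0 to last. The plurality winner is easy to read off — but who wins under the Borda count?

Plurality first-place counts: Apollo 13, Beacon 0, Granite 4, Harbor 31 → Harbor.
Borda totals: Apollo 70, Beacon 80, Granite 37, Harbor 101 → Harbor.

Harbor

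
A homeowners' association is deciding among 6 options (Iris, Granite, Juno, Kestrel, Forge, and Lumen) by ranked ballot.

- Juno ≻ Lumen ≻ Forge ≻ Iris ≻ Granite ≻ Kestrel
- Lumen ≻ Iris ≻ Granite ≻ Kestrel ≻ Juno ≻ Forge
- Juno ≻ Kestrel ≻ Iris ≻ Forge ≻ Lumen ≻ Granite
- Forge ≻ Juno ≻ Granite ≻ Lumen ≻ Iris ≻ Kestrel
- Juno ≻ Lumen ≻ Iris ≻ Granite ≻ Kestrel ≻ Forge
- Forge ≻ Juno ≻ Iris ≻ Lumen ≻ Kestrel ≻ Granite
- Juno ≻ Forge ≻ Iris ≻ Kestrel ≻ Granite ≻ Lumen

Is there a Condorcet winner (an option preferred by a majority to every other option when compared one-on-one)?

Yes

Head-to-head results (7 voters total):
Iris vs Granite: Iris wins 6–1.
Iris vs Juno: Juno wins 6–1.
Iris vs Kestrel: Iris wins 6–1.
Iris vs Forge: Forge wins 4–3.
Iris vs Lumen: Lumen wins 4–3.
Granite vs Juno: Juno wins 6–1.
Granite vs Kestrel: Granite wins 4–3.
Granite vs Forge: Forge wins 5–2.
Granite vs Lumen: Lumen wins 5–2.
Juno vs Kestrel: Juno wins 6–1.
Juno vs Forge: Juno wins 5–2.
Juno vs Lumen: Juno wins 6–1.
Kestrel vs Forge: Forge wins 4–3.
Kestrel vs Lumen: Lumen wins 5–2.
Forge vs Lumen: Forge wins 4–3.
Juno beats each rival — Iris (6–1), Granite (6–1), Kestrel (6–1), Forge (5–2), Lumen (6–1) — so Juno is the Condorcet winner.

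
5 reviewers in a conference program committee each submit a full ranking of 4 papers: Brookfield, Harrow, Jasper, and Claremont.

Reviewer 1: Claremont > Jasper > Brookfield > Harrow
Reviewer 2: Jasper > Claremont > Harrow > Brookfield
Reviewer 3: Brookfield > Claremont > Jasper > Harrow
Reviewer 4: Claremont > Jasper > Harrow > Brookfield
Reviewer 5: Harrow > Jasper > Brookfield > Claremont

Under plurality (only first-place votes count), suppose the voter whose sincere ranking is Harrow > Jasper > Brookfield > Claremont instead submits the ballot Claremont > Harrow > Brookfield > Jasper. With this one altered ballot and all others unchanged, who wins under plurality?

Claremont

First-place totals with the altered ballot: Brookfield 1, Harrow 0, Jasper 1, Claremont 3.
The winner is unchanged: still Claremont.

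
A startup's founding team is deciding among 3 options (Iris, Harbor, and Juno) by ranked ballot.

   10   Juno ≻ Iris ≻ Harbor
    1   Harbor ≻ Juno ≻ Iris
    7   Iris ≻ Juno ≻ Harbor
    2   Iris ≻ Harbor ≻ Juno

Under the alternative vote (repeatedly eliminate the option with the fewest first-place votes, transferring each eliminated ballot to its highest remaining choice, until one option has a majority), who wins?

Round 1: Juno 10, Iris 9, Harbor 1. Harbor has the fewest and is eliminated.
Round 2: Juno 11, Iris 9. Juno has a majority.

Juno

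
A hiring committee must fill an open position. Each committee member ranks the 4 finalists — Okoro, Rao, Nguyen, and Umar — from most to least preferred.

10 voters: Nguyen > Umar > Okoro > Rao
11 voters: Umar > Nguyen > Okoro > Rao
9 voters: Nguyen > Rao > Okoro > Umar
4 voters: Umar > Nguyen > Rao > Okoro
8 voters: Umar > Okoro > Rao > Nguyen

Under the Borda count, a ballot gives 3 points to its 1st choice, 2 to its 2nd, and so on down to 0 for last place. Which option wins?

Umar

Borda scores:
  Okoro: 10·1 + 11·1 + 9·1 + 4·0 + 8·2 = 46
  Rao: 10·0 + 11·0 + 9·2 + 4·1 + 8·1 = 30
  Nguyen: 10·3 + 11·2 + 9·3 + 4·2 + 8·0 = 87
  Umar: 10·2 + 11·3 + 9·0 + 4·3 + 8·3 = 89
Umar has the highest total.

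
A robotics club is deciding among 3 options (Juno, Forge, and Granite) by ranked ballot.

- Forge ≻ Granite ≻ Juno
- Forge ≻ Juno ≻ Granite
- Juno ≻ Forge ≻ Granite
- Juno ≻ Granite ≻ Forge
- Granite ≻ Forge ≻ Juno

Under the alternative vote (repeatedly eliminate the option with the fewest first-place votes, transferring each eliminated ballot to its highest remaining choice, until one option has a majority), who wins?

Forge

Round 1: Juno 2, Forge 2, Granite 1. Granite has the fewest and is eliminated.
Round 2: Forge 3, Juno 2. Forge has a majority.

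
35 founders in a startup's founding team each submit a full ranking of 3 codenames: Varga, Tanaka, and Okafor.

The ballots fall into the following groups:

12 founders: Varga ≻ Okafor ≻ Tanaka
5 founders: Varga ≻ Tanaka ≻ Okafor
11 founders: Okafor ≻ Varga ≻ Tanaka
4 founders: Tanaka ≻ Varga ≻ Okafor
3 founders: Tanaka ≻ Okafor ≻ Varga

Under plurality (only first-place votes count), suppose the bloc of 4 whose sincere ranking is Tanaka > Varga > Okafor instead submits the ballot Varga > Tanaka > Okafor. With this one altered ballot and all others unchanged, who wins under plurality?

Varga

First-place totals with the altered ballot: Varga 21, Tanaka 3, Okafor 11.
The winner is unchanged: still Varga.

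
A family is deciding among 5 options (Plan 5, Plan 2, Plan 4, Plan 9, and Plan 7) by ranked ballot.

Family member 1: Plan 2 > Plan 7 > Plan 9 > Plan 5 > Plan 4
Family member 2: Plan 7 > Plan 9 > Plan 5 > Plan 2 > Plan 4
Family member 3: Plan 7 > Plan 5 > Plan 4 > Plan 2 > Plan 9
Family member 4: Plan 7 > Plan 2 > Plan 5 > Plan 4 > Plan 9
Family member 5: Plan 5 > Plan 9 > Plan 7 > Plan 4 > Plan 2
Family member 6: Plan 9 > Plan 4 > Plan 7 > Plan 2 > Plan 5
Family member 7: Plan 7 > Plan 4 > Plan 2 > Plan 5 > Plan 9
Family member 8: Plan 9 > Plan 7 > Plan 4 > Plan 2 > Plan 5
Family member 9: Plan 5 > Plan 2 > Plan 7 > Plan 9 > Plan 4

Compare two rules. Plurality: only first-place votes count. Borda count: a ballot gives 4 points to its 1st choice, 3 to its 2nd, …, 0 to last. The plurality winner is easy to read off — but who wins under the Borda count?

Plan 7

Plurality first-place counts: Plan 5 2, Plan 2 1, Plan 4 0, Plan 9 2, Plan 7 4 → Plan 7.
Borda totals: Plan 5 17, Plan 2 16, Plan 4 12, Plan 9 17, Plan 7 28 → Plan 7.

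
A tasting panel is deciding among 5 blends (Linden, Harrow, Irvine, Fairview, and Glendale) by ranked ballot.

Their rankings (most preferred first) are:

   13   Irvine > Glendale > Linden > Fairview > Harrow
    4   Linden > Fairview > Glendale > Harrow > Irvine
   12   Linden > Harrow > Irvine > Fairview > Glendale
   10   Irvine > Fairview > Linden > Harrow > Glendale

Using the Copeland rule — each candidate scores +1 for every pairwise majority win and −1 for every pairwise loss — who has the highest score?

Irvine

Pairwise results:
  Linden vs Harrow: Linden wins 39–0.
  Linden vs Irvine: Irvine wins 23–16.
  Linden vs Fairview: Linden wins 29–10.
  Linden vs Glendale: Linden wins 26–13.
  Harrow vs Irvine: Irvine wins 23–16.
  Harrow vs Fairview: Fairview wins 27–12.
  Harrow vs Glendale: Harrow wins 22–17.
  Irvine vs Fairview: Irvine wins 35–4.
  Irvine vs Glendale: Irvine wins 35–4.
  Fairview vs Glendale: Fairview wins 26–13.
Copeland scores (wins − losses):
  Linden: 3 − 1 = 2
  Harrow: 1 − 3 = -2
  Irvine: 4 − 0 = 4
  Fairview: 2 − 2 = 0
  Glendale: 0 − 4 = -4
Irvine has the best Copeland score.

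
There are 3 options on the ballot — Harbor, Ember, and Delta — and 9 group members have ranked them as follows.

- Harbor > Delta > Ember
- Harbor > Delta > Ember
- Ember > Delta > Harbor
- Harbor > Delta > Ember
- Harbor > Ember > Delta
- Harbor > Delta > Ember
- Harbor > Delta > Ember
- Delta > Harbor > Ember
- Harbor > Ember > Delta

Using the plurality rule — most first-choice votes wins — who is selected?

Harbor

First-place vote totals:
  Harbor: 7
  Ember: 1
  Delta: 1
Harbor has the most first-place votes.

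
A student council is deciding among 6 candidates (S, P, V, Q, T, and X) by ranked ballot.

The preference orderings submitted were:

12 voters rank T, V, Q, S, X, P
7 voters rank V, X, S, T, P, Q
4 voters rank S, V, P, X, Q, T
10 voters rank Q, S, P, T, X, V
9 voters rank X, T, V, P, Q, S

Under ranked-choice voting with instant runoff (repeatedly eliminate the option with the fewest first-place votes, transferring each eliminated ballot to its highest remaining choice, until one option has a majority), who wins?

Round 1: T 12, Q 10, X 9, V 7, S 4, P 0. P has the fewest and is eliminated.
Round 2: T 12, Q 10, X 9, V 7, S 4. S has the fewest and is eliminated.
Round 3: T 12, V 11, Q 10, X 9. X has the fewest and is eliminated.
Round 4: T 21, V 11, Q 10. Q has the fewest and is eliminated.
Round 5: T 31, V 11. T has a majority.

T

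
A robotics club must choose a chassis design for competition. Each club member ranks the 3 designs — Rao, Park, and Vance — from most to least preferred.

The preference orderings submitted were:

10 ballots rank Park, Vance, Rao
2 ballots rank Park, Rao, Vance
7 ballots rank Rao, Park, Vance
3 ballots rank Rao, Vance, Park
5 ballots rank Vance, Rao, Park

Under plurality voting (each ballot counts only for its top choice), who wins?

Park

First-place vote totals:
  Rao: 10
  Park: 12
  Vance: 5
Park has the most first-place votes.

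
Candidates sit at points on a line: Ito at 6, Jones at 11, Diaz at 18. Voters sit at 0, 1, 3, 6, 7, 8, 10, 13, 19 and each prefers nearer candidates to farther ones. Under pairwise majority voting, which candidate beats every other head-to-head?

With single-peaked preferences on a line, the Condorcet winner is the candidate closest to the median voter.
The median voter (position 7) is closest to Ito at 6.
Check: Ito vs Diaz — voters closer to Ito: 7 of 9.

Ito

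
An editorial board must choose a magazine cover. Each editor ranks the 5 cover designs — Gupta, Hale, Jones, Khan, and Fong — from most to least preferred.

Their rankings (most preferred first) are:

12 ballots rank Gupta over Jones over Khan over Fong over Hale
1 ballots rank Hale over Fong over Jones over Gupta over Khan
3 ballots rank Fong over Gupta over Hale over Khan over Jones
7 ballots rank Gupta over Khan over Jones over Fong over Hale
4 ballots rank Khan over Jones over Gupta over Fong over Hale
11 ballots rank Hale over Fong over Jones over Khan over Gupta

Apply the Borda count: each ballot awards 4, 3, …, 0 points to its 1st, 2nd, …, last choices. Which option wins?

Borda scores:
  Gupta: 12·4 + 1 + 3·3 + 7·4 + 4·2 + 11·0 = 94
  Hale: 12·0 + 4 + 3·2 + 7·0 + 4·0 + 11·4 = 54
  Jones: 12·3 + 2 + 3·0 + 7·2 + 4·3 + 11·2 = 86
  Khan: 12·2 + 0 + 3·1 + 7·3 + 4·4 + 11·1 = 75
  Fong: 12·1 + 3 + 3·4 + 7·1 + 4·1 + 11·3 = 71
Gupta has the highest total.

Gupta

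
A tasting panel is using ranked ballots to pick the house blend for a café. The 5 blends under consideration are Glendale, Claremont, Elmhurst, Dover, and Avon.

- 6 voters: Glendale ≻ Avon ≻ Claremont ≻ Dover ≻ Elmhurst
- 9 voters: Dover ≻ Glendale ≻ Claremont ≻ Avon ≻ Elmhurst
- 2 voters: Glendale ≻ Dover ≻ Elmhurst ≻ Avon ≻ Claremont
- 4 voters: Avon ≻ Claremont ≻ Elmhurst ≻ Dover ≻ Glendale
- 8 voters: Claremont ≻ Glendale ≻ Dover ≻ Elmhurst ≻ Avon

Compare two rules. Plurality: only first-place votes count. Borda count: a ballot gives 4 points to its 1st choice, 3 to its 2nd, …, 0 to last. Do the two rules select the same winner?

No

Plurality first-place counts: Glendale 8, Claremont 8, Elmhurst 0, Dover 9, Avon 4 → Dover.
Borda totals: Glendale 83, Claremont 74, Elmhurst 20, Dover 68, Avon 45 → Glendale.
The two rules disagree: plurality picks Dover, Borda picks Glendale.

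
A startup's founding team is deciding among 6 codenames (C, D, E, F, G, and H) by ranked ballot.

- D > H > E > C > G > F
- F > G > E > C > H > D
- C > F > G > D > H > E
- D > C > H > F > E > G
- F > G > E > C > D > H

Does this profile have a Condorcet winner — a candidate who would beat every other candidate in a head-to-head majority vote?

No

Head-to-head results (5 voters total):
C vs D: C wins 3–2.
C vs E: E wins 3–2.
C vs F: C wins 3–2.
C vs G: C wins 3–2.
C vs H: C wins 4–1.
D vs E: D wins 3–2.
D vs F: F wins 3–2.
D vs G: G wins 3–2.
D vs H: D wins 4–1.
E vs F: F wins 4–1.
E vs G: G wins 3–2.
E vs H: H wins 3–2.
F vs G: F wins 4–1.
F vs H: F wins 3–2.
G vs H: G wins 3–2.
No candidate beats all others: C beats D beats E beats C, a majority cycle.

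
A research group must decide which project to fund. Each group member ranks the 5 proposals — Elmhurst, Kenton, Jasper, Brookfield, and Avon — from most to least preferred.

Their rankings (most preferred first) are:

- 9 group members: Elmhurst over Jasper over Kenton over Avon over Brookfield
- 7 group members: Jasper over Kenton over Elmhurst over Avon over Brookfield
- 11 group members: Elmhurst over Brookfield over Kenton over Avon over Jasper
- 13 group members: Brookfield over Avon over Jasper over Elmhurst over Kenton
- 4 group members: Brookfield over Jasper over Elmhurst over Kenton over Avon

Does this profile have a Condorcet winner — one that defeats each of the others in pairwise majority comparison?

Head-to-head results (44 voters total):
Elmhurst vs Kenton: Elmhurst wins 37–7.
Elmhurst vs Jasper: Jasper wins 24–20.
Elmhurst vs Brookfield: Elmhurst wins 27–17.
Elmhurst vs Avon: Elmhurst wins 31–13.
Kenton vs Jasper: Jasper wins 33–11.
Kenton vs Brookfield: Brookfield wins 28–16.
Kenton vs Avon: Kenton wins 31–13.
Jasper vs Brookfield: Brookfield wins 28–16.
Jasper vs Avon: Avon wins 24–20.
Brookfield vs Avon: Brookfield wins 28–16.
No candidate beats all others: Elmhurst beats Brookfield beats Jasper beats Elmhurst, a majority cycle.

No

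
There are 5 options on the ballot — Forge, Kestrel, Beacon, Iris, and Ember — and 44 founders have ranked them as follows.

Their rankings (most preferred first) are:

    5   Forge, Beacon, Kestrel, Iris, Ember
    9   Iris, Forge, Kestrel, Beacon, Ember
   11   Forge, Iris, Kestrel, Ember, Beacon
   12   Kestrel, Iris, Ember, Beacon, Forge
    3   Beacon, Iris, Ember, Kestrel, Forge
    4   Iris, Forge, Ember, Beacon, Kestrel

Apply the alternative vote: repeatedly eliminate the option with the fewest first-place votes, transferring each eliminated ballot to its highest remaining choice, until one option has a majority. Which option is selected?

Iris

Round 1: Forge 16, Iris 13, Kestrel 12, Beacon 3, Ember 0. Ember has the fewest and is eliminated.
Round 2: Forge 16, Iris 13, Kestrel 12, Beacon 3. Beacon has the fewest and is eliminated.
Round 3: Forge 16, Iris 16, Kestrel 12. Kestrel has the fewest and is eliminated.
Round 4: Iris 28, Forge 16. Iris has a majority.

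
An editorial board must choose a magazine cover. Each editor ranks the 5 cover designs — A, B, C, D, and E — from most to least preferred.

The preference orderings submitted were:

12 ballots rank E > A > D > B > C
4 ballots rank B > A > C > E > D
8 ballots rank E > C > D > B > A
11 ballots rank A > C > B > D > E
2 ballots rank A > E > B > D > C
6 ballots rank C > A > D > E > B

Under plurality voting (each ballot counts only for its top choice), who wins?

E

First-place vote totals:
  A: 13
  B: 4
  C: 6
  D: 0
  E: 20
E has the most first-place votes.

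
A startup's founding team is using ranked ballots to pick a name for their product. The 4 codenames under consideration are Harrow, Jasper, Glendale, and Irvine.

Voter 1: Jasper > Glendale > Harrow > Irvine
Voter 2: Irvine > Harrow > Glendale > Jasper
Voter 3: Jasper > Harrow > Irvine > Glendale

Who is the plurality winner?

First-place vote totals:
  Harrow: 0
  Jasper: 2
  Glendale: 0
  Irvine: 1
Jasper has the most first-place votes.

Jasper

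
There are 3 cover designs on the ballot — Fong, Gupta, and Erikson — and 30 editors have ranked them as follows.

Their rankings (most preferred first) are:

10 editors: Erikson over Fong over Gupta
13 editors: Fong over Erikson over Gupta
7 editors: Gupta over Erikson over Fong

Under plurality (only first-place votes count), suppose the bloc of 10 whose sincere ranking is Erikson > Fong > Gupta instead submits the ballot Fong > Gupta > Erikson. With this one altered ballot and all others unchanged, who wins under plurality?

First-place totals with the altered ballot: Fong 23, Gupta 7, Erikson 0.
The winner is unchanged: still Fong.

Fong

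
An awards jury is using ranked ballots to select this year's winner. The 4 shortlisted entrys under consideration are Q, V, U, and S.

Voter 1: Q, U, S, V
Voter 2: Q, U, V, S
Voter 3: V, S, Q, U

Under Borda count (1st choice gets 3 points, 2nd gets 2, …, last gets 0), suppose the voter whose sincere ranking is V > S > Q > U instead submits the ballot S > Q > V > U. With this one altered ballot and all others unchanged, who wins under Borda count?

Q

Borda totals with the altered ballot: Q 8, V 2, U 4, S 4.
The winner is unchanged: still Q.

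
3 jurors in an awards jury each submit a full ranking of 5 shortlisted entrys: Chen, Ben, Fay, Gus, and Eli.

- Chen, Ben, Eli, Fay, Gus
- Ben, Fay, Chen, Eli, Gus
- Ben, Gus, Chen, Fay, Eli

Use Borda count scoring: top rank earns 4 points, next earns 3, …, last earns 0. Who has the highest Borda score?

Ben

Borda scores:
  Chen: 4 + 2 + 2 = 8
  Ben: 3 + 4 + 4 = 11
  Fay: 1 + 3 + 1 = 5
  Gus: 0 + 0 + 3 = 3
  Eli: 2 + 1 + 0 = 3
Ben has the highest total.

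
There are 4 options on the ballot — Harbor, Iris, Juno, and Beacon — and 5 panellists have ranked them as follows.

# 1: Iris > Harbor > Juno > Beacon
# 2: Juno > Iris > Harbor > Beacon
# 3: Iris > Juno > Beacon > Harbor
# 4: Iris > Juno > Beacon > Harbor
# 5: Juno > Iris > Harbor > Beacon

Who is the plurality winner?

Iris

First-place vote totals:
  Harbor: 0
  Iris: 3
  Juno: 2
  Beacon: 0
Iris has the most first-place votes.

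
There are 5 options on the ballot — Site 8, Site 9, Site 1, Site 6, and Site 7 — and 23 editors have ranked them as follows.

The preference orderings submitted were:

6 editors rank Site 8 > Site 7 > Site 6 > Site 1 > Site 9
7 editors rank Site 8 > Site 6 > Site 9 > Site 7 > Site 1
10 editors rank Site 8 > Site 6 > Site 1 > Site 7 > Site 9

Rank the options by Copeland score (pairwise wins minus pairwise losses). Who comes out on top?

Site 8

Pairwise results:
  Site 8 vs Site 9: Site 8 wins 23–0.
  Site 8 vs Site 1: Site 8 wins 23–0.
  Site 8 vs Site 6: Site 8 wins 23–0.
  Site 8 vs Site 7: Site 8 wins 23–0.
  Site 9 vs Site 1: Site 1 wins 16–7.
  Site 9 vs Site 6: Site 6 wins 23–0.
  Site 9 vs Site 7: Site 7 wins 16–7.
  Site 1 vs Site 6: Site 6 wins 23–0.
  Site 1 vs Site 7: Site 7 wins 13–10.
  Site 6 vs Site 7: Site 6 wins 17–6.
Copeland scores (wins − losses):
  Site 8: 4 − 0 = 4
  Site 9: 0 − 4 = -4
  Site 1: 1 − 3 = -2
  Site 6: 3 − 1 = 2
  Site 7: 2 − 2 = 0
Site 8 has the best Copeland score.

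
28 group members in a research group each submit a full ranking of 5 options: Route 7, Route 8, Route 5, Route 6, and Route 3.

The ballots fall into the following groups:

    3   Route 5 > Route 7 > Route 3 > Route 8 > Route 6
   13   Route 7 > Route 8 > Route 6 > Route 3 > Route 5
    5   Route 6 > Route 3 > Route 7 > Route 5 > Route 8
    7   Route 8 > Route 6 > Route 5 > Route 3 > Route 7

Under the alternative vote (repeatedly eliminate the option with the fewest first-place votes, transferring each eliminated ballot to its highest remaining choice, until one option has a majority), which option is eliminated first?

Round 1: Route 7 13, Route 8 7, Route 6 5, Route 5 3, Route 3 0. Route 3 has the fewest and is eliminated.
Round 2: Route 7 13, Route 8 7, Route 6 5, Route 5 3. Route 5 has the fewest and is eliminated.
Round 3: Route 7 16, Route 8 7, Route 6 5. Route 7 has a majority.

Route 3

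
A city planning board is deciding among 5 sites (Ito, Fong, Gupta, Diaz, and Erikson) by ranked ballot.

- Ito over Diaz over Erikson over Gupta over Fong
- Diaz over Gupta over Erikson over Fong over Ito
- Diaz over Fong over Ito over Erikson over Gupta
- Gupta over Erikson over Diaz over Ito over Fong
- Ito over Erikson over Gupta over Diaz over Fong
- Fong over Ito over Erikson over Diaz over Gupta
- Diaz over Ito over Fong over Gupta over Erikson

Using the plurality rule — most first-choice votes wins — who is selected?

Diaz

First-place vote totals:
  Ito: 2
  Fong: 1
  Gupta: 1
  Diaz: 3
  Erikson: 0
Diaz has the most first-place votes.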